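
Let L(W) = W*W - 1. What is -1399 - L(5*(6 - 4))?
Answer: -1498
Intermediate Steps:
L(W) = -1 + W**2 (L(W) = W**2 - 1 = -1 + W**2)
-1399 - L(5*(6 - 4)) = -1399 - (-1 + (5*(6 - 4))**2) = -1399 - (-1 + (5*2)**2) = -1399 - (-1 + 10**2) = -1399 - (-1 + 100) = -1399 - 1*99 = -1399 - 99 = -1498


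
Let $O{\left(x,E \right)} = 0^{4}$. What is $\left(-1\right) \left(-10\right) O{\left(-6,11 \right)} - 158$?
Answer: $-158$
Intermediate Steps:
$O{\left(x,E \right)} = 0$
$\left(-1\right) \left(-10\right) O{\left(-6,11 \right)} - 158 = \left(-1\right) \left(-10\right) 0 - 158 = 10 \cdot 0 - 158 = 0 - 158 = -158$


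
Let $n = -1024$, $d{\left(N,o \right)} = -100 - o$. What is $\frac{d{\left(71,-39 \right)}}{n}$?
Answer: $\frac{61}{1024} \approx 0.05957$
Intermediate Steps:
$\frac{d{\left(71,-39 \right)}}{n} = \frac{-100 - -39}{-1024} = \left(-100 + 39\right) \left(- \frac{1}{1024}\right) = \left(-61\right) \left(- \frac{1}{1024}\right) = \frac{61}{1024}$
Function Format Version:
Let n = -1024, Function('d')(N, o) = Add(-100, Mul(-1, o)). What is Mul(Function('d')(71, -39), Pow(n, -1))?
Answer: Rational(61, 1024) ≈ 0.059570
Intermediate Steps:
Mul(Function('d')(71, -39), Pow(n, -1)) = Mul(Add(-100, Mul(-1, -39)), Pow(-1024, -1)) = Mul(Add(-100, 39), Rational(-1, 1024)) = Mul(-61, Rational(-1, 1024)) = Rational(61, 1024)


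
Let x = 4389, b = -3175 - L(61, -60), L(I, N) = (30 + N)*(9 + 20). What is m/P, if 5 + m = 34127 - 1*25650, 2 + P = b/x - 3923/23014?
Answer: -855743554512/272282209 ≈ -3142.9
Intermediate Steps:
L(I, N) = 870 + 29*N (L(I, N) = (30 + N)*29 = 870 + 29*N)
b = -2305 (b = -3175 - (870 + 29*(-60)) = -3175 - (870 - 1740) = -3175 - 1*(-870) = -3175 + 870 = -2305)
P = -272282209/101008446 (P = -2 + (-2305/4389 - 3923/23014) = -2 - 70265317/101008446 = -272282209/101008446 ≈ -2.6956)
m = 8472 (m = -5 + (34127 - 1*25650) = -5 + (34127 - 25650) = -5 + 8477 = 8472)
m/P = 8472/(-272282209/101008446) = 8472*(-101008446/272282209) = -855743554512/272282209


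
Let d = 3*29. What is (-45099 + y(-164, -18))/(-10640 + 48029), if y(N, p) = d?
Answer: -124/103 ≈ -1.2039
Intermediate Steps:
d = 87
y(N, p) = 87
(-45099 + y(-164, -18))/(-10640 + 48029) = (-45099 + 87)/(-10640 + 48029) = -45012/37389 = -45012*1/37389 = -124/103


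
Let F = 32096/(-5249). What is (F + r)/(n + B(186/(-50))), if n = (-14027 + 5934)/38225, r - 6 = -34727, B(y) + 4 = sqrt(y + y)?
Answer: 1121759513567240625/193109170463051 + 53268474289078125*I*sqrt(186)/193109170463051 ≈ 5808.9 + 3762.0*I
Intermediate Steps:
B(y) = -4 + sqrt(2)*sqrt(y) (B(y) = -4 + sqrt(y + y) = -4 + sqrt(2*y) = -4 + sqrt(2)*sqrt(y))
r = -34721 (r = 6 - 34727 = -34721)
F = -32096/5249 (F = 32096*(-1/5249) = -32096/5249 ≈ -6.1147)
n = -8093/38225 (n = -8093*1/38225 = -8093/38225 ≈ -0.21172)
(F + r)/(n + B(186/(-50))) = (-32096/5249 - 34721)/(-8093/38225 + (-4 + sqrt(2)*sqrt(186/(-50)))) = -182282625/(5249*(-8093/38225 + (-4 + sqrt(2)*sqrt(186*(-1/50))))) = -182282625/(5249*(-8093/38225 + (-4 + sqrt(2)*sqrt(-93/25)))) = -182282625/(5249*(-8093/38225 + (-4 + sqrt(2)*(I*sqrt(93)/5)))) = -182282625/(5249*(-8093/38225 + (-4 + I*sqrt(186)/5))) = -182282625/(5249*(-160993/38225 + I*sqrt(186)/5))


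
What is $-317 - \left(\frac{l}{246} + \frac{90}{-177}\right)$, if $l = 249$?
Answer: $- \frac{1536083}{4838} \approx -317.5$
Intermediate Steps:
$-317 - \left(\frac{l}{246} + \frac{90}{-177}\right) = -317 - \left(\frac{249}{246} + \frac{90}{-177}\right) = -317 - \left(249 \cdot \frac{1}{246} + 90 \left(- \frac{1}{177}\right)\right) = -317 - \left(\frac{83}{82} - \frac{30}{59}\right) = -317 - \frac{2437}{4838} = - \frac{1536083}{4838}$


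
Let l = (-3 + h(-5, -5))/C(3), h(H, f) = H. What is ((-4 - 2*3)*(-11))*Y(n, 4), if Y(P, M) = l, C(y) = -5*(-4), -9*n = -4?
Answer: -44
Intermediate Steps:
n = 4/9 (n = -⅑*(-4) = 4/9 ≈ 0.44444)
C(y) = 20
l = -⅖ (l = (-3 - 5)/20 = -8*1/20 = -⅖ ≈ -0.40000)
Y(P, M) = -⅖
((-4 - 2*3)*(-11))*Y(n, 4) = ((-4 - 2*3)*(-11))*(-⅖) = ((-4 - 6)*(-11))*(-⅖) = -10*(-11)*(-⅖) = 110*(-⅖) = -44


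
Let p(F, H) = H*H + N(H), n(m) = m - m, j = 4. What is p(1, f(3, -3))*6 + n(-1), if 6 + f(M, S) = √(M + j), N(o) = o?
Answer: 222 - 66*√7 ≈ 47.380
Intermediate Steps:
n(m) = 0
f(M, S) = -6 + √(4 + M) (f(M, S) = -6 + √(M + 4) = -6 + √(4 + M))
p(F, H) = H + H² (p(F, H) = H*H + H = H² + H = H + H²)
p(1, f(3, -3))*6 + n(-1) = ((-6 + √(4 + 3))*(1 + (-6 + √(4 + 3))))*6 + 0 = ((-6 + √7)*(1 + (-6 + √7)))*6 + 0 = ((-6 + √7)*(-5 + √7))*6 + 0 = 6*(-6 + √7)*(-5 + √7) + 0 = 6*(-6 + √7)*(-5 + √7)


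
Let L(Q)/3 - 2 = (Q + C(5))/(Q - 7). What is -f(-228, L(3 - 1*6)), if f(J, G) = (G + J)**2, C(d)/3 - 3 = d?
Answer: -5212089/100 ≈ -52121.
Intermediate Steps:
C(d) = 9 + 3*d
L(Q) = 6 + 3*(24 + Q)/(-7 + Q) (L(Q) = 6 + 3*((Q + (9 + 3*5))/(Q - 7)) = 6 + 3*((Q + (9 + 15))/(-7 + Q)) = 6 + 3*((Q + 24)/(-7 + Q)) = 6 + 3*((24 + Q)/(-7 + Q)) = 6 + 3*(24 + Q)/(-7 + Q))
-f(-228, L(3 - 1*6)) = -(3*(10 + 3*(3 - 1*6))/(-7 + (3 - 1*6)) - 228)**2 = -(3*(10 + 3*(3 - 6))/(-7 + (3 - 6)) - 228)**2 = -(3*(10 + 3*(-3))/(-7 - 3) - 228)**2 = -(3*(10 - 9)/(-10) - 228)**2 = -(3*(-1/10)*1 - 228)**2 = -(-3/10 - 228)**2 = -(-2283/10)**2 = -1*5212089/100 = -5212089/100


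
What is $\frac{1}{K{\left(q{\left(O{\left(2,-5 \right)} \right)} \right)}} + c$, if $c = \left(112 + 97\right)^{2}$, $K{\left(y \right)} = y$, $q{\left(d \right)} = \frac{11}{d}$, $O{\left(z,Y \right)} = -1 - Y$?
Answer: $\frac{480495}{11} \approx 43681.0$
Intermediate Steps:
$c = 43681$ ($c = 209^{2} = 43681$)
$\frac{1}{K{\left(q{\left(O{\left(2,-5 \right)} \right)} \right)}} + c = \frac{1}{11 \frac{1}{-1 - -5}} + 43681 = \frac{1}{11 \frac{1}{-1 + 5}} + 43681 = \frac{1}{11 \cdot \frac{1}{4}} + 43681 = \frac{1}{\frac{11}{4}} + 43681 = \frac{4}{11} + 43681 = \frac{480495}{11}$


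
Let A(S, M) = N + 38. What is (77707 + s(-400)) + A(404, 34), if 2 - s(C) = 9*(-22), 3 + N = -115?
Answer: 77827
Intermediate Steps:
N = -118 (N = -3 - 115 = -118)
A(S, M) = -80 (A(S, M) = -118 + 38 = -80)
s(C) = 200 (s(C) = 2 - 9*(-22) = 2 - 1*(-198) = 2 + 198 = 200)
(77707 + s(-400)) + A(404, 34) = (77707 + 200) - 80 = 77907 - 80 = 77827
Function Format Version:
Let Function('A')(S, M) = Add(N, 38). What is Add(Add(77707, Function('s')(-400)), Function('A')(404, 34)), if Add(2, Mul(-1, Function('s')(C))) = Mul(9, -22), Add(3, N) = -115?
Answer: 77827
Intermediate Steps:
N = -118 (N = Add(-3, -115) = -118)
Function('A')(S, M) = -80 (Function('A')(S, M) = Add(-118, 38) = -80)
Function('s')(C) = 200 (Function('s')(C) = Add(2, Mul(-1, Mul(9, -22))) = Add(2, Mul(-1, -198)) = Add(2, 198) = 200)
Add(Add(77707, Function('s')(-400)), Function('A')(404, 34)) = Add(Add(77707, 200), -80) = Add(77907, -80) = 77827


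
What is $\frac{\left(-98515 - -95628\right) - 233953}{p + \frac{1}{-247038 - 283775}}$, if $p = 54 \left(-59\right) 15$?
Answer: $\frac{125717750920}{25367553271} \approx 4.9558$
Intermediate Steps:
$p = -47790$ ($p = \left(-3186\right) 15 = -47790$)
$\frac{\left(-98515 - -95628\right) - 233953}{p + \frac{1}{-247038 - 283775}} = \frac{\left(-98515 - -95628\right) - 233953}{-47790 + \frac{1}{-247038 - 283775}} = \frac{\left(-98515 + 95628\right) - 233953}{-47790 + \frac{1}{-530813}} = \frac{-2887 - 233953}{-47790 - \frac{1}{530813}} = - \frac{236840}{- \frac{25367553271}{530813}} = \left(-236840\right) \left(- \frac{530813}{25367553271}\right) = \frac{125717750920}{25367553271}$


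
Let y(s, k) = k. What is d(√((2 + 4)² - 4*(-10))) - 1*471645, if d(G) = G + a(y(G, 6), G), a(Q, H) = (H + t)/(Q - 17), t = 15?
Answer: -5188110/11 + 20*√19/11 ≈ -4.7164e+5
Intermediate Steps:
a(Q, H) = (15 + H)/(-17 + Q) (a(Q, H) = (H + 15)/(Q - 17) = (15 + H)/(-17 + Q))
d(G) = -15/11 + 10*G/11 (d(G) = G + (15 + G)/(-17 + 6) = G + (15 + G)/(-11) = G - (15 + G)/11 = G + (-15/11 - G/11) = -15/11 + 10*G/11)
d(√((2 + 4)² - 4*(-10))) - 1*471645 = (-15/11 + 10*√((2 + 4)² - 4*(-10))/11) - 1*471645 = (-15/11 + 10*√(6² + 40)/11) - 471645 = (-15/11 + 10*√(36 + 40)/11) - 471645 = (-15/11 + 10*√76/11) - 471645 = (-15/11 + 10*(2*√19)/11) - 471645 = (-15/11 + 20*√19/11) - 471645 = -5188110/11 + 20*√19/11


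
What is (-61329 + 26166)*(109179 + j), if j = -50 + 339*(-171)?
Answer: -1798939080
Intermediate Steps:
j = -58019 (j = -50 - 57969 = -58019)
(-61329 + 26166)*(109179 + j) = (-61329 + 26166)*(109179 - 58019) = -35163*51160 = -1798939080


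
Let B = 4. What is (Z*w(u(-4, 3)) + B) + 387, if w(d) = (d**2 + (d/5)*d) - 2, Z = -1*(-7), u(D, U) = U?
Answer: 2263/5 ≈ 452.60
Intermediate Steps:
Z = 7
w(d) = -2 + 6*d**2/5 (w(d) = (d**2 + (d*(1/5))*d) - 2 = (d**2 + (d/5)*d) - 2 = (d**2 + d**2/5) - 2 = 6*d**2/5 - 2 = -2 + 6*d**2/5)
(Z*w(u(-4, 3)) + B) + 387 = (7*(-2 + (6/5)*3**2) + 4) + 387 = (7*(-2 + (6/5)*9) + 4) + 387 = (7*(-2 + 54/5) + 4) + 387 = (7*(44/5) + 4) + 387 = (308/5 + 4) + 387 = 328/5 + 387 = 2263/5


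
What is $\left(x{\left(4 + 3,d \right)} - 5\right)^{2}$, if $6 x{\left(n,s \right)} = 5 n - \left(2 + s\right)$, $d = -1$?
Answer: $\frac{4}{9} \approx 0.44444$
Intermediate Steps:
$x{\left(n,s \right)} = - \frac{1}{3} - \frac{s}{6} + \frac{5 n}{6}$ ($x{\left(n,s \right)} = \frac{5 n - \left(2 + s\right)}{6} = \frac{-2 - s + 5 n}{6} = - \frac{1}{3} - \frac{s}{6} + \frac{5 n}{6}$)
$\left(x{\left(4 + 3,d \right)} - 5\right)^{2} = \left(\left(- \frac{1}{3} - - \frac{1}{6} + \frac{5 \left(4 + 3\right)}{6}\right) - 5\right)^{2} = \left(\left(- \frac{1}{3} + \frac{1}{6} + \frac{5}{6} \cdot 7\right) - 5\right)^{2} = \left(\left(- \frac{1}{3} + \frac{1}{6} + \frac{35}{6}\right) - 5\right)^{2} = \left(\frac{17}{3} - 5\right)^{2} = \left(\frac{2}{3}\right)^{2} = \frac{4}{9}$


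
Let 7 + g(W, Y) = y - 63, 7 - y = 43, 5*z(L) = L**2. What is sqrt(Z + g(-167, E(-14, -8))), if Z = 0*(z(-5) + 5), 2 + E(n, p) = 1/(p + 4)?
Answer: I*sqrt(106) ≈ 10.296*I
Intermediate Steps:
z(L) = L**2/5
y = -36 (y = 7 - 1*43 = 7 - 43 = -36)
E(n, p) = -2 + 1/(4 + p) (E(n, p) = -2 + 1/(p + 4) = -2 + 1/(4 + p))
g(W, Y) = -106 (g(W, Y) = -7 + (-36 - 63) = -7 - 99 = -106)
Z = 0 (Z = 0*((1/5)*(-5)**2 + 5) = 0*((1/5)*25 + 5) = 0*(5 + 5) = 0*10 = 0)
sqrt(Z + g(-167, E(-14, -8))) = sqrt(0 - 106) = sqrt(-106) = I*sqrt(106)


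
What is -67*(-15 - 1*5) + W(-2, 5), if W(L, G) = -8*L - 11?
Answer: 1345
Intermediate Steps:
W(L, G) = -11 - 8*L
-67*(-15 - 1*5) + W(-2, 5) = -67*(-15 - 1*5) + (-11 - 8*(-2)) = -67*(-15 - 5) + (-11 + 16) = -67*(-20) + 5 = 1340 + 5 = 1345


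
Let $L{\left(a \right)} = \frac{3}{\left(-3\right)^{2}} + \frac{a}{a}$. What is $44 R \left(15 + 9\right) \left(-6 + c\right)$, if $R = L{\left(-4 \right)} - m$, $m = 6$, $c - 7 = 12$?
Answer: $-64064$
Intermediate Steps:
$c = 19$ ($c = 7 + 12 = 19$)
$L{\left(a \right)} = \frac{4}{3}$ ($L{\left(a \right)} = \frac{3}{9} + 1 = 3 \cdot \frac{1}{9} + 1 = \frac{1}{3} + 1 = \frac{4}{3}$)
$R = - \frac{14}{3}$ ($R = \frac{4}{3} - 6 = - \frac{14}{3} \approx -4.6667$)
$44 R \left(15 + 9\right) \left(-6 + c\right) = 44 \left(- \frac{14}{3}\right) \left(15 + 9\right) \left(-6 + 19\right) = - \frac{616 \cdot 24 \cdot 13}{3} = \left(- \frac{616}{3}\right) 312 = -64064$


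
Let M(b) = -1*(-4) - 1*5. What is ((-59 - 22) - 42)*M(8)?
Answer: 123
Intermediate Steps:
M(b) = -1 (M(b) = 4 - 5 = -1)
((-59 - 22) - 42)*M(8) = ((-59 - 22) - 42)*(-1) = (-81 - 42)*(-1) = -123*(-1) = 123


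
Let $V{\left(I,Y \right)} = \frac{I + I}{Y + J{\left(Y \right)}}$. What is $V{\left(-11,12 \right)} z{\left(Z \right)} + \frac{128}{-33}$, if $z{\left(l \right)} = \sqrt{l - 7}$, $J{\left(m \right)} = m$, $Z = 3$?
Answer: $- \frac{128}{33} - \frac{11 i}{6} \approx -3.8788 - 1.8333 i$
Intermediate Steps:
$V{\left(I,Y \right)} = \frac{I}{Y}$ ($V{\left(I,Y \right)} = \frac{I + I}{Y + Y} = \frac{2 I}{2 Y} = 2 I \frac{1}{2 Y} = \frac{I}{Y}$)
$z{\left(l \right)} = \sqrt{-7 + l}$
$V{\left(-11,12 \right)} z{\left(Z \right)} + \frac{128}{-33} = - \frac{11}{12} \sqrt{-7 + 3} + \frac{128}{-33} = \left(-11\right) \frac{1}{12} \sqrt{-4} + 128 \left(- \frac{1}{33}\right) = - \frac{11 \cdot 2 i}{12} - \frac{128}{33} = - \frac{11 i}{6} - \frac{128}{33} = - \frac{128}{33} - \frac{11 i}{6}$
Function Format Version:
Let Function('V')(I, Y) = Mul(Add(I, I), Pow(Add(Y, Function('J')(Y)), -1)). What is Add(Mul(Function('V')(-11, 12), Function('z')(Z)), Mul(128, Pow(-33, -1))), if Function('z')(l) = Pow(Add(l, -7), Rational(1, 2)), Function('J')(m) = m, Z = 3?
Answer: Add(Rational(-128, 33), Mul(Rational(-11, 6), I)) ≈ Add(-3.8788, Mul(-1.8333, I))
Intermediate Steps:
Function('V')(I, Y) = Mul(I, Pow(Y, -1)) (Function('V')(I, Y) = Mul(Add(I, I), Pow(Add(Y, Y), -1)) = Mul(Mul(2, I), Pow(Mul(2, Y), -1)) = Mul(Mul(2, I), Mul(Rational(1, 2), Pow(Y, -1))) = Mul(I, Pow(Y, -1)))
Function('z')(l) = Pow(Add(-7, l), Rational(1, 2))
Add(Mul(Function('V')(-11, 12), Function('z')(Z)), Mul(128, Pow(-33, -1))) = Add(Mul(Mul(-11, Pow(12, -1)), Pow(Add(-7, 3), Rational(1, 2))), Mul(128, Pow(-33, -1))) = Add(Mul(Mul(-11, Rational(1, 12)), Pow(-4, Rational(1, 2))), Mul(128, Rational(-1, 33))) = Add(Mul(Rational(-11, 12), Mul(2, I)), Rational(-128, 33)) = Add(Mul(Rational(-11, 6), I), Rational(-128, 33)) = Add(Rational(-128, 33), Mul(Rational(-11, 6), I))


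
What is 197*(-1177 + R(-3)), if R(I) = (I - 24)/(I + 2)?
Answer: -226550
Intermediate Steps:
R(I) = (-24 + I)/(2 + I)
197*(-1177 + R(-3)) = 197*(-1177 + (-24 - 3)/(2 - 3)) = 197*(-1177 - 27/(-1)) = 197*(-1177 - 1*(-27)) = 197*(-1177 + 27) = 197*(-1150) = -226550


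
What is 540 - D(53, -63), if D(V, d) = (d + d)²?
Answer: -15336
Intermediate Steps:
D(V, d) = 4*d² (D(V, d) = (2*d)² = 4*d²)
540 - D(53, -63) = 540 - 4*(-63)² = 540 - 4*3969 = 540 - 1*15876 = 540 - 15876 = -15336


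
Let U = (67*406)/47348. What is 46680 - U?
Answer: 157869817/3382 ≈ 46679.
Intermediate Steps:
U = 1943/3382 (U = 27202*(1/47348) = 1943/3382 ≈ 0.57451)
46680 - U = 46680 - 1*1943/3382 = 46680 - 1943/3382 = 157869817/3382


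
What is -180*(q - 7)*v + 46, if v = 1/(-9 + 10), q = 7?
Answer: 46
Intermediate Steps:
v = 1 (v = 1/1 = 1)
-180*(q - 7)*v + 46 = -180*(7 - 7) + 46 = -0 + 46 = -180*0 + 46 = 0 + 46 = 46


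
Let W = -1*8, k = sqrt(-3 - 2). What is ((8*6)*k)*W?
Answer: -384*I*sqrt(5) ≈ -858.65*I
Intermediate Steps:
k = I*sqrt(5) (k = sqrt(-5) = I*sqrt(5) ≈ 2.2361*I)
W = -8
((8*6)*k)*W = ((8*6)*(I*sqrt(5)))*(-8) = (48*(I*sqrt(5)))*(-8) = (48*I*sqrt(5))*(-8) = -384*I*sqrt(5)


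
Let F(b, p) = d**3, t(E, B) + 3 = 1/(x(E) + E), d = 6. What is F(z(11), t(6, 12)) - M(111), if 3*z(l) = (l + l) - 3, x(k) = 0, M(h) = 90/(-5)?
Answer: 234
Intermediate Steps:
M(h) = -18 (M(h) = 90*(-1/5) = -18)
z(l) = -1 + 2*l/3 (z(l) = ((l + l) - 3)/3 = (2*l - 3)/3 = (-3 + 2*l)/3 = -1 + 2*l/3)
t(E, B) = -3 + 1/E (t(E, B) = -3 + 1/(0 + E) = -3 + 1/E)
F(b, p) = 216 (F(b, p) = 6**3 = 216)
F(z(11), t(6, 12)) - M(111) = 216 - 1*(-18) = 216 + 18 = 234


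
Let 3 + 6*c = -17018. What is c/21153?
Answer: -17021/126918 ≈ -0.13411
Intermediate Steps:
c = -17021/6 (c = -½ + (⅙)*(-17018) = -½ - 8509/3 = -17021/6 ≈ -2836.8)
c/21153 = -17021/6/21153 = -17021/6*1/21153 = -17021/126918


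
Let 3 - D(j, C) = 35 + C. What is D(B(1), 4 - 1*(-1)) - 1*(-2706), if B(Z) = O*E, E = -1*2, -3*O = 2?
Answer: 2669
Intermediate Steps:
O = -⅔ (O = -⅓*2 = -⅔ ≈ -0.66667)
E = -2
B(Z) = 4/3 (B(Z) = -⅔*(-2) = 4/3)
D(j, C) = -32 - C (D(j, C) = 3 - (35 + C) = 3 + (-35 - C) = -32 - C)
D(B(1), 4 - 1*(-1)) - 1*(-2706) = (-32 - (4 - 1*(-1))) - 1*(-2706) = (-32 - (4 + 1)) + 2706 = (-32 - 1*5) + 2706 = (-32 - 5) + 2706 = -37 + 2706 = 2669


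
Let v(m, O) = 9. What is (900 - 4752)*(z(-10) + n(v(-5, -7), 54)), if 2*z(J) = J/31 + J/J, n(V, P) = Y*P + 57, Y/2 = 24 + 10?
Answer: -445327794/31 ≈ -1.4365e+7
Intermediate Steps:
Y = 68 (Y = 2*(24 + 10) = 2*34 = 68)
n(V, P) = 57 + 68*P (n(V, P) = 68*P + 57 = 57 + 68*P)
z(J) = ½ + J/62 (z(J) = (J/31 + J/J)/2 = (J*(1/31) + 1)/2 = (J/31 + 1)/2 = (1 + J/31)/2 = ½ + J/62)
(900 - 4752)*(z(-10) + n(v(-5, -7), 54)) = (900 - 4752)*((½ + (1/62)*(-10)) + (57 + 68*54)) = -3852*((½ - 5/31) + (57 + 3672)) = -3852*(21/62 + 3729) = -3852*231219/62 = -445327794/31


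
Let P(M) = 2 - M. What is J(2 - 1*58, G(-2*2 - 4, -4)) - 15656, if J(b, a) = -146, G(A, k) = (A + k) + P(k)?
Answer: -15802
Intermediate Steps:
G(A, k) = 2 + A (G(A, k) = (A + k) + (2 - k) = 2 + A)
J(2 - 1*58, G(-2*2 - 4, -4)) - 15656 = -146 - 15656 = -15802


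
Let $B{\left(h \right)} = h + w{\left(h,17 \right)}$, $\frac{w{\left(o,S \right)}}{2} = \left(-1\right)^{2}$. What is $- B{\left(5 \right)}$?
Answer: $-7$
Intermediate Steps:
$w{\left(o,S \right)} = 2$ ($w{\left(o,S \right)} = 2 \left(-1\right)^{2} = 2 \cdot 1 = 2$)
$B{\left(h \right)} = 2 + h$ ($B{\left(h \right)} = h + 2 = 2 + h$)
$- B{\left(5 \right)} = - (2 + 5) = \left(-1\right) 7 = -7$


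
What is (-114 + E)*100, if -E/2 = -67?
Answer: 2000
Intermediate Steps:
E = 134 (E = -2*(-67) = 134)
(-114 + E)*100 = (-114 + 134)*100 = 20*100 = 2000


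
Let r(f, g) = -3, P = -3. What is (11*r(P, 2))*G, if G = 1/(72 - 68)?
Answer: -33/4 ≈ -8.2500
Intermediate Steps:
G = ¼ (G = 1/4 = ¼ ≈ 0.25000)
(11*r(P, 2))*G = (11*(-3))*(¼) = -33*¼ = -33/4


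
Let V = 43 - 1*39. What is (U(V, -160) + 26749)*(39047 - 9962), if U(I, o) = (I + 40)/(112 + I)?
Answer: 22562165220/29 ≈ 7.7801e+8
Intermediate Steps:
V = 4 (V = 43 - 39 = 4)
U(I, o) = (40 + I)/(112 + I)
(U(V, -160) + 26749)*(39047 - 9962) = ((40 + 4)/(112 + 4) + 26749)*(39047 - 9962) = (44/116 + 26749)*29085 = ((1/116)*44 + 26749)*29085 = (11/29 + 26749)*29085 = (775732/29)*29085 = 22562165220/29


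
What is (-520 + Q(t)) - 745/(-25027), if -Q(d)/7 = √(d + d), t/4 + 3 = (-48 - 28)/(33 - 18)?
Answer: -13013295/25027 - 154*I*√30/15 ≈ -519.97 - 56.233*I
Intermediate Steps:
t = -484/15 (t = -12 + 4*((-48 - 28)/(33 - 18)) = -12 + 4*(-76/15) = -12 - 304/15 = -484/15 ≈ -32.267)
Q(d) = -7*√2*√d (Q(d) = -7*√(d + d) = -7*√2*√d)
(-520 + Q(t)) - 745/(-25027) = (-520 - 7*√2*√(-484/15)) - 745/(-25027) = (-520 - 7*√2*22*I*√15/15) - 745*(-1/25027) = (-520 - 154*I*√30/15) + 745/25027 = -13013295/25027 - 154*I*√30/15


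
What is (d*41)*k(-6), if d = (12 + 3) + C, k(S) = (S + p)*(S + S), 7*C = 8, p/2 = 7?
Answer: -444768/7 ≈ -63538.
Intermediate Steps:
p = 14 (p = 2*7 = 14)
C = 8/7 (C = (⅐)*8 = 8/7 ≈ 1.1429)
k(S) = 2*S*(14 + S) (k(S) = (S + 14)*(S + S) = (14 + S)*(2*S) = 2*S*(14 + S))
d = 113/7 (d = (12 + 3) + 8/7 = 15 + 8/7 = 113/7 ≈ 16.143)
(d*41)*k(-6) = ((113/7)*41)*(2*(-6)*(14 - 6)) = 4633*(2*(-6)*8)/7 = (4633/7)*(-96) = -444768/7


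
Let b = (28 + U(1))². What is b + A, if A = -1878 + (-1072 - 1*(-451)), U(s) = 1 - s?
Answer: -1715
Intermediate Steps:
b = 784 (b = (28 + (1 - 1*1))² = (28 + (1 - 1))² = (28 + 0)² = 28² = 784)
A = -2499 (A = -1878 + (-1072 + 451) = -1878 - 621 = -2499)
b + A = 784 - 2499 = -1715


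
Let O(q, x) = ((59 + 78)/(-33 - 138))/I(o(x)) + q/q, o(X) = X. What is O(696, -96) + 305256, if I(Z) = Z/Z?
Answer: 52198810/171 ≈ 3.0526e+5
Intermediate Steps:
I(Z) = 1
O(q, x) = 34/171 (O(q, x) = ((59 + 78)/(-33 - 138))/1 + q/q = (137/(-171))*1 + 1 = (137*(-1/171))*1 + 1 = -137/171*1 + 1 = -137/171 + 1 = 34/171)
O(696, -96) + 305256 = 34/171 + 305256 = 52198810/171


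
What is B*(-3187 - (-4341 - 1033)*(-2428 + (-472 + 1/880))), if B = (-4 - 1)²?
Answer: -34293117965/88 ≈ -3.8969e+8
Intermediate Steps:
B = 25 (B = (-5)² = 25)
B*(-3187 - (-4341 - 1033)*(-2428 + (-472 + 1/880))) = 25*(-3187 - (-4341 - 1033)*(-2428 + (-472 + 1/880))) = 25*(-3187 - (-5374)*(-2428 + (-472 + 1/880))) = 25*(-3187 - (-5374)*(-2428 - 415359/880)) = 25*(-3187 - (-5374)*(-2551999)/880) = 25*(-3187 - 1*6857221313/440) = 25*(-3187 - 6857221313/440) = 25*(-6858623593/440) = -34293117965/88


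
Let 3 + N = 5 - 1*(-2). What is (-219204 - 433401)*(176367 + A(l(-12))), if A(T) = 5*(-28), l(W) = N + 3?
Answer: -115006621335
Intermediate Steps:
N = 4 (N = -3 + (5 - 1*(-2)) = -3 + (5 + 2) = -3 + 7 = 4)
l(W) = 7 (l(W) = 4 + 3 = 7)
A(T) = -140
(-219204 - 433401)*(176367 + A(l(-12))) = (-219204 - 433401)*(176367 - 140) = -652605*176227 = -115006621335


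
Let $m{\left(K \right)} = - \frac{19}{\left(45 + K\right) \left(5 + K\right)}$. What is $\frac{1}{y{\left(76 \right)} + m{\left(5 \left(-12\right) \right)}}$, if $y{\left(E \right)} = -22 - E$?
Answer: $- \frac{825}{80869} \approx -0.010202$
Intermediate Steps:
$m{\left(K \right)} = - \frac{19}{\left(5 + K\right) \left(45 + K\right)}$
$\frac{1}{y{\left(76 \right)} + m{\left(5 \left(-12\right) \right)}} = \frac{1}{\left(-22 - 76\right) - \frac{19}{225 + \left(5 \left(-12\right)\right)^{2} + 50 \cdot 5 \left(-12\right)}} = \frac{1}{\left(-22 - 76\right) - \frac{19}{225 + \left(-60\right)^{2} + 50 \left(-60\right)}} = \frac{1}{-98 - \frac{19}{225 + 3600 - 3000}} = \frac{1}{-98 - \frac{19}{825}} = \frac{1}{- \frac{80869}{825}} = - \frac{825}{80869}$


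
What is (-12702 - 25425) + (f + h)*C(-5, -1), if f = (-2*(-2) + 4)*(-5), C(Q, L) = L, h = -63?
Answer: -38024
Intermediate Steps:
f = -40 (f = (4 + 4)*(-5) = 8*(-5) = -40)
(-12702 - 25425) + (f + h)*C(-5, -1) = (-12702 - 25425) + (-40 - 63)*(-1) = -38127 - 103*(-1) = -38127 + 103 = -38024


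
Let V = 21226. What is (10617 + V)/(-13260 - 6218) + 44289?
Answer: 862629299/19478 ≈ 44287.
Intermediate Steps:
(10617 + V)/(-13260 - 6218) + 44289 = (10617 + 21226)/(-13260 - 6218) + 44289 = 31843/(-19478) + 44289 = 31843*(-1/19478) + 44289 = -31843/19478 + 44289 = 862629299/19478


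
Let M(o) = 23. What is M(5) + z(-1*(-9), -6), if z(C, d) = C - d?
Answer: 38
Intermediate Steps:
M(5) + z(-1*(-9), -6) = 23 + (-1*(-9) - 1*(-6)) = 23 + (9 + 6) = 23 + 15 = 38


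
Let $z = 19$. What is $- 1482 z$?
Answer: $-28158$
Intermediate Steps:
$- 1482 z = \left(-1482\right) 19 = -28158$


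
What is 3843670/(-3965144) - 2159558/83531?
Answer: -4442012022561/165606221732 ≈ -26.823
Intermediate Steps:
3843670/(-3965144) - 2159558/83531 = 3843670*(-1/3965144) - 2159558*1/83531 = -1921835/1982572 - 2159558/83531 = -4442012022561/165606221732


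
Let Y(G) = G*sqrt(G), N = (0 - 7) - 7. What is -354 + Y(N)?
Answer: -354 - 14*I*sqrt(14) ≈ -354.0 - 52.383*I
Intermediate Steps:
N = -14 (N = -7 - 7 = -14)
Y(G) = G**(3/2)
-354 + Y(N) = -354 + (-14)**(3/2) = -354 - 14*I*sqrt(14)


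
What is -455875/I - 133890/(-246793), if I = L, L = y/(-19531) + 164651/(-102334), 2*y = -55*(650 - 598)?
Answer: 224866022159613474040/757521503627373 ≈ 2.9684e+5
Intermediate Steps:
y = -1430 (y = (-55*(650 - 598))/2 = (-55*52)/2 = (½)*(-2860) = -1430)
L = -3069461061/1998685354 (L = -1430/(-19531) + 164651/(-102334) = -1430*(-1/19531) + 164651*(-1/102334) = 1430/19531 - 164651/102334 = -3069461061/1998685354 ≈ -1.5357)
I = -3069461061/1998685354 ≈ -1.5357
-455875/I - 133890/(-246793) = -455875/(-3069461061/1998685354) - 133890/(-246793) = -455875*(-1998685354/3069461061) - 133890*(-1/246793) = 911150685754750/3069461061 + 133890/246793 = 224866022159613474040/757521503627373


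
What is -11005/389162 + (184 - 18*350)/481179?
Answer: -7675489687/187256581998 ≈ -0.040989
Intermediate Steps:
-11005/389162 + (184 - 18*350)/481179 = -11005*1/389162 + (184 - 6300)*(1/481179) = -11005/389162 - 6116*1/481179 = -11005/389162 - 6116/481179 = -7675489687/187256581998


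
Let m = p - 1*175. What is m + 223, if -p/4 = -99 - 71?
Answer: 728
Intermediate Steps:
p = 680 (p = -4*(-99 - 71) = -4*(-170) = 680)
m = 505 (m = 680 - 1*175 = 680 - 175 = 505)
m + 223 = 505 + 223 = 728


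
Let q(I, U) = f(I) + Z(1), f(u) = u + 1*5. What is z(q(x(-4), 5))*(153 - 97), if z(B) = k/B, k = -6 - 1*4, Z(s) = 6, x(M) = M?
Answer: -80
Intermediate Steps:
f(u) = 5 + u (f(u) = u + 5 = 5 + u)
k = -10 (k = -6 - 4 = -10)
q(I, U) = 11 + I (q(I, U) = (5 + I) + 6 = 11 + I)
z(B) = -10/B
z(q(x(-4), 5))*(153 - 97) = (-10/(11 - 4))*(153 - 97) = -10/7*56 = -80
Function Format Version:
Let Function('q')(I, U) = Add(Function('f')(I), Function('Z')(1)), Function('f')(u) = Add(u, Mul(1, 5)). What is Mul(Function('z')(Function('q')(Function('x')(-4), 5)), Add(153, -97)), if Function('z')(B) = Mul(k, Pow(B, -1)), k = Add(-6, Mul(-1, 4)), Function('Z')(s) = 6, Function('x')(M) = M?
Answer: -80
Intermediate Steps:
Function('f')(u) = Add(5, u) (Function('f')(u) = Add(u, 5) = Add(5, u))
k = -10 (k = Add(-6, -4) = -10)
Function('q')(I, U) = Add(11, I) (Function('q')(I, U) = Add(Add(5, I), 6) = Add(11, I))
Function('z')(B) = Mul(-10, Pow(B, -1))
Mul(Function('z')(Function('q')(Function('x')(-4), 5)), Add(153, -97)) = Mul(Mul(-10, Pow(Add(11, -4), -1)), Add(153, -97)) = Mul(Mul(-10, Pow(7, -1)), 56) = Mul(Mul(-10, Rational(1, 7)), 56) = Mul(Rational(-10, 7), 56) = -80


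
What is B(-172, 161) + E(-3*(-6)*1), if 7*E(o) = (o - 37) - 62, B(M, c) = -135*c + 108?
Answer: -151470/7 ≈ -21639.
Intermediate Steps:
B(M, c) = 108 - 135*c
E(o) = -99/7 + o/7 (E(o) = ((o - 37) - 62)/7 = ((-37 + o) - 62)/7 = (-99 + o)/7 = -99/7 + o/7)
B(-172, 161) + E(-3*(-6)*1) = (108 - 135*161) + (-99/7 + (-3*(-6)*1)/7) = (108 - 21735) + (-99/7 + (18*1)/7) = -21627 + (-99/7 + (⅐)*18) = -21627 + (-99/7 + 18/7) = -21627 - 81/7 = -151470/7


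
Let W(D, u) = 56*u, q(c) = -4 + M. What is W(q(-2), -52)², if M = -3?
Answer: 8479744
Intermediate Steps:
q(c) = -7 (q(c) = -4 - 3 = -7)
W(q(-2), -52)² = (56*(-52))² = (-2912)² = 8479744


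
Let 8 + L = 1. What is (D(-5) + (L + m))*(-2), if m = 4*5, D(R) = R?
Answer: -16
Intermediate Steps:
L = -7 (L = -8 + 1 = -7)
m = 20
(D(-5) + (L + m))*(-2) = (-5 + (-7 + 20))*(-2) = (-5 + 13)*(-2) = 8*(-2) = -16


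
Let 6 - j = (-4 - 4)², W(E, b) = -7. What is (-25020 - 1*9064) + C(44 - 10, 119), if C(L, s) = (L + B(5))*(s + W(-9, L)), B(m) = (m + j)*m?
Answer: -59956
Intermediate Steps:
j = -58 (j = 6 - (-4 - 4)² = 6 - 1*(-8)² = 6 - 1*64 = 6 - 64 = -58)
B(m) = m*(-58 + m) (B(m) = (m - 58)*m = (-58 + m)*m = m*(-58 + m))
C(L, s) = (-265 + L)*(-7 + s) (C(L, s) = (L + 5*(-58 + 5))*(s - 7) = (L + 5*(-53))*(-7 + s) = (L - 265)*(-7 + s) = (-265 + L)*(-7 + s))
(-25020 - 1*9064) + C(44 - 10, 119) = (-25020 - 1*9064) + (1855 - 265*119 - 7*(44 - 10) + (44 - 10)*119) = (-25020 - 9064) + (1855 - 31535 - 7*34 + 34*119) = -34084 + (1855 - 31535 - 238 + 4046) = -34084 - 25872 = -59956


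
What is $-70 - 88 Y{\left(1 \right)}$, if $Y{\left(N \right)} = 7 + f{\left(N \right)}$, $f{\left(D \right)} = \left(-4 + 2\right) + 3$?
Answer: $-774$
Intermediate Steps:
$f{\left(D \right)} = 1$ ($f{\left(D \right)} = -2 + 3 = 1$)
$Y{\left(N \right)} = 8$ ($Y{\left(N \right)} = 7 + 1 = 8$)
$-70 - 88 Y{\left(1 \right)} = -70 - 704 = -774$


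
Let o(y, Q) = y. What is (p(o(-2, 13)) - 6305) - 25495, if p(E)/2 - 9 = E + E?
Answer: -31790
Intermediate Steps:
p(E) = 18 + 4*E (p(E) = 18 + 2*(E + E) = 18 + 2*(2*E) = 18 + 4*E)
(p(o(-2, 13)) - 6305) - 25495 = ((18 + 4*(-2)) - 6305) - 25495 = ((18 - 8) - 6305) - 25495 = (10 - 6305) - 25495 = -6295 - 25495 = -31790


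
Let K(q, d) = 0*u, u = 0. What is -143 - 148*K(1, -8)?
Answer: -143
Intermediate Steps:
K(q, d) = 0 (K(q, d) = 0*0 = 0)
-143 - 148*K(1, -8) = -143 - 148*0 = -143 + 0 = -143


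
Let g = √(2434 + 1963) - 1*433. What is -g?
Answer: 433 - √4397 ≈ 366.69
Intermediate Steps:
g = -433 + √4397 (g = √4397 - 433 = -433 + √4397 ≈ -366.69)
-g = -(-433 + √4397) = 433 - √4397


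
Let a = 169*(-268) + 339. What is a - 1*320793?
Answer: -365746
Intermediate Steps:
a = -44953 (a = -45292 + 339 = -44953)
a - 1*320793 = -44953 - 1*320793 = -44953 - 320793 = -365746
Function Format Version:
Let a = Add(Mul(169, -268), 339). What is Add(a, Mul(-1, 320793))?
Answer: -365746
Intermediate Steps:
a = -44953 (a = Add(-45292, 339) = -44953)
Add(a, Mul(-1, 320793)) = Add(-44953, Mul(-1, 320793)) = Add(-44953, -320793) = -365746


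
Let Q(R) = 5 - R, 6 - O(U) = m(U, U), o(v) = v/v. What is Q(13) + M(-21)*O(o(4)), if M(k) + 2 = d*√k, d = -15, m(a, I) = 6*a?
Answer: -8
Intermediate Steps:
o(v) = 1
O(U) = 6 - 6*U
M(k) = -2 - 15*√k
Q(13) + M(-21)*O(o(4)) = (5 - 1*13) + (-2 - 15*I*√21)*(6 - 6*1) = (5 - 13) + (-2 - 15*I*√21)*(6 - 6) = -8 + (-2 - 15*I*√21)*0 = -8 + 0 = -8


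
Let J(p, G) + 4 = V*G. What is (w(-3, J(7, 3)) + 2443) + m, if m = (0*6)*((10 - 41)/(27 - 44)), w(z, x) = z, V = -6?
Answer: 2440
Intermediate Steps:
J(p, G) = -4 - 6*G
m = 0 (m = 0*(-31/(-17)) = 0*(-31*(-1/17)) = 0*(31/17) = 0)
(w(-3, J(7, 3)) + 2443) + m = (-3 + 2443) + 0 = 2440 + 0 = 2440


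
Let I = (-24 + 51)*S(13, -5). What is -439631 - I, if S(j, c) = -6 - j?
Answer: -439118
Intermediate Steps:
I = -513 (I = (-24 + 51)*(-6 - 1*13) = 27*(-6 - 13) = 27*(-19) = -513)
-439631 - I = -439631 - 1*(-513) = -439631 + 513 = -439118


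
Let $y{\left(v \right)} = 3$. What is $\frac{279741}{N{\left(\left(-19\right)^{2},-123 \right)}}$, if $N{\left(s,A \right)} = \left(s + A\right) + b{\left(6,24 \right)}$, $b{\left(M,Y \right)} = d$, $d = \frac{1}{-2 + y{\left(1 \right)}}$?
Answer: $\frac{279741}{239} \approx 1170.5$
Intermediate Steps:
$d = 1$ ($d = \frac{1}{-2 + 3} = 1^{-1} = 1$)
$b{\left(M,Y \right)} = 1$
$N{\left(s,A \right)} = 1 + A + s$ ($N{\left(s,A \right)} = \left(s + A\right) + 1 = \left(A + s\right) + 1 = 1 + A + s$)
$\frac{279741}{N{\left(\left(-19\right)^{2},-123 \right)}} = \frac{279741}{1 - 123 + \left(-19\right)^{2}} = \frac{279741}{1 - 123 + 361} = \frac{279741}{239}$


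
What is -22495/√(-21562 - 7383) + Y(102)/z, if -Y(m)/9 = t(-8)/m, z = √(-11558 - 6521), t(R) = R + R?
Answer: I*(-138936*√18079 + 1382736157*√28945)/1779208627 ≈ 132.21*I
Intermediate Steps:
t(R) = 2*R
z = I*√18079 (z = √(-18079) = I*√18079 ≈ 134.46*I)
Y(m) = 144/m (Y(m) = -9*2*(-8)/m = -(-144)/m = 144/m)
-22495/√(-21562 - 7383) + Y(102)/z = -22495/√(-21562 - 7383) + (144/102)/((I*√18079)) = -22495*(-I*√28945/28945) + (144*(1/102))*(-I*√18079/18079) = -22495*(-I*√28945/28945) + 24*(-I*√18079/18079)/17 = -(-4499)*I*√28945/5789 - 24*I*√18079/307343 = 4499*I*√28945/5789 - 24*I*√18079/307343 = -24*I*√18079/307343 + 4499*I*√28945/5789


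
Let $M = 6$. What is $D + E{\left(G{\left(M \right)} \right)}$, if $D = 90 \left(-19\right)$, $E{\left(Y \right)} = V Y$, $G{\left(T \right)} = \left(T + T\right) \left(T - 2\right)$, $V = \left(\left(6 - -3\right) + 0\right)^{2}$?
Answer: $2178$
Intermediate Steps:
$V = 81$ ($V = \left(\left(6 + 3\right) + 0\right)^{2} = \left(9 + 0\right)^{2} = 9^{2} = 81$)
$G{\left(T \right)} = 2 T \left(-2 + T\right)$
$E{\left(Y \right)} = 81 Y$
$D = -1710$
$D + E{\left(G{\left(M \right)} \right)} = -1710 + 81 \cdot 2 \cdot 6 \left(-2 + 6\right) = -1710 + 81 \cdot 2 \cdot 6 \cdot 4 = -1710 + 81 \cdot 48 = -1710 + 3888 = 2178$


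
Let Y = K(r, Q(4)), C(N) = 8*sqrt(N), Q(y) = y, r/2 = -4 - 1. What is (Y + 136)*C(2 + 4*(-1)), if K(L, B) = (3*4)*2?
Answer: 1280*I*sqrt(2) ≈ 1810.2*I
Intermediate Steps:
r = -10 (r = 2*(-4 - 1) = 2*(-5) = -10)
K(L, B) = 24 (K(L, B) = 12*2 = 24)
Y = 24
(Y + 136)*C(2 + 4*(-1)) = (24 + 136)*(8*sqrt(2 + 4*(-1))) = 160*(8*sqrt(2 - 4)) = 160*(8*sqrt(-2)) = 160*(8*(I*sqrt(2))) = 160*(8*I*sqrt(2)) = 1280*I*sqrt(2)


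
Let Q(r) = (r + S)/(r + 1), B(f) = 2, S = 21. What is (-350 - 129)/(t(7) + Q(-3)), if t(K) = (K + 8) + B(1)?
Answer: -479/8 ≈ -59.875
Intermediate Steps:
t(K) = 10 + K (t(K) = (K + 8) + 2 = (8 + K) + 2 = 10 + K)
Q(r) = (21 + r)/(1 + r) (Q(r) = (r + 21)/(r + 1) = (21 + r)/(1 + r))
(-350 - 129)/(t(7) + Q(-3)) = (-350 - 129)/((10 + 7) + (21 - 3)/(1 - 3)) = -479/(17 + 18/(-2)) = -479/(17 - ½*18) = -479/(17 - 9) = -479/8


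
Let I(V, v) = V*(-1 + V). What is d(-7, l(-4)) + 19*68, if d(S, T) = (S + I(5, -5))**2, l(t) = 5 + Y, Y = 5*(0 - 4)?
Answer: 1461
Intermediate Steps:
Y = -20 (Y = 5*(-4) = -20)
l(t) = -15 (l(t) = 5 - 20 = -15)
d(S, T) = (20 + S)**2 (d(S, T) = (S + 5*(-1 + 5))**2 = (S + 5*4)**2 = (S + 20)**2 = (20 + S)**2)
d(-7, l(-4)) + 19*68 = (20 - 7)**2 + 19*68 = 13**2 + 1292 = 169 + 1292 = 1461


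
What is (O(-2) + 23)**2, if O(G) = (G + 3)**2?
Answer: 576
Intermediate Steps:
O(G) = (3 + G)**2
(O(-2) + 23)**2 = ((3 - 2)**2 + 23)**2 = (1**2 + 23)**2 = (1 + 23)**2 = 24**2 = 576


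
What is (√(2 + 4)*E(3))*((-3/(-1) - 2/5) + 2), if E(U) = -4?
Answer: -92*√6/5 ≈ -45.071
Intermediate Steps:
(√(2 + 4)*E(3))*((-3/(-1) - 2/5) + 2) = (√(2 + 4)*(-4))*((-3/(-1) - 2/5) + 2) = (√6*(-4))*((-3*(-1) - 2*⅕) + 2) = (-4*√6)*((3 - ⅖) + 2) = (-4*√6)*(13/5 + 2) = -4*√6*(23/5) = -92*√6/5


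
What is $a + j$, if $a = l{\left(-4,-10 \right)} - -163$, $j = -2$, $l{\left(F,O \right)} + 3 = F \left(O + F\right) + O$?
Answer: $204$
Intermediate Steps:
$l{\left(F,O \right)} = -3 + O + F \left(F + O\right)$ ($l{\left(F,O \right)} = -3 + \left(F \left(O + F\right) + O\right) = -3 + \left(F \left(F + O\right) + O\right) = -3 + \left(O + F \left(F + O\right)\right) = -3 + O + F \left(F + O\right)$)
$a = 206$ ($a = \left(-3 - 10 + \left(-4\right)^{2} - -40\right) - -163 = \left(-3 - 10 + 16 + 40\right) + 163 = 43 + 163 = 206$)
$a + j = 206 - 2 = 204$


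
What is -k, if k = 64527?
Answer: -64527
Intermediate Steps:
-k = -1*64527 = -64527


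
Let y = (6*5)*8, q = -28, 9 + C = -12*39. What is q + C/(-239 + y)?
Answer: -505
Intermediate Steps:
C = -477 (C = -9 - 12*39 = -9 - 468 = -477)
y = 240 (y = 30*8 = 240)
q + C/(-239 + y) = -28 - 477/(-239 + 240) = -28 - 477/1 = -28 - 477*1 = -28 - 477 = -505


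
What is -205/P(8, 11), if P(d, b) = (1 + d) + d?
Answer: -205/17 ≈ -12.059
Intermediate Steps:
P(d, b) = 1 + 2*d
-205/P(8, 11) = -205/(1 + 2*8) = -205/(1 + 16) = -205/17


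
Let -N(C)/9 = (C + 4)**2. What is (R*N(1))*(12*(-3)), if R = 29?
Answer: 234900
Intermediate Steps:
N(C) = -9*(4 + C)**2 (N(C) = -9*(C + 4)**2 = -9*(4 + C)**2)
(R*N(1))*(12*(-3)) = (29*(-9*(4 + 1)**2))*(12*(-3)) = (29*(-9*5**2))*(-36) = (29*(-9*25))*(-36) = (29*(-225))*(-36) = -6525*(-36) = 234900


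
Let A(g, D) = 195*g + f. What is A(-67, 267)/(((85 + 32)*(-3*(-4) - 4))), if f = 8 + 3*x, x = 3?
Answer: -1631/117 ≈ -13.940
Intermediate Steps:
f = 17 (f = 8 + 3*3 = 8 + 9 = 17)
A(g, D) = 17 + 195*g (A(g, D) = 195*g + 17 = 17 + 195*g)
A(-67, 267)/(((85 + 32)*(-3*(-4) - 4))) = (17 + 195*(-67))/(((85 + 32)*(-3*(-4) - 4))) = (17 - 13065)/((117*(12 - 4))) = -13048/(117*8) = -13048/936 = -13048*1/936 = -1631/117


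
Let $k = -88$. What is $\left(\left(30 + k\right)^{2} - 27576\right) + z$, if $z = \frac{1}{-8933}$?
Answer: $- \frac{216285797}{8933} \approx -24212.0$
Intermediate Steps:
$z = - \frac{1}{8933} \approx -0.00011194$
$\left(\left(30 + k\right)^{2} - 27576\right) + z = \left(\left(30 - 88\right)^{2} - 27576\right) - \frac{1}{8933} = \left(\left(-58\right)^{2} - 27576\right) - \frac{1}{8933} = \left(3364 - 27576\right) - \frac{1}{8933} = -24212 - \frac{1}{8933} = - \frac{216285797}{8933}$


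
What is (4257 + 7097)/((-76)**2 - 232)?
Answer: 811/396 ≈ 2.0480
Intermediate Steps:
(4257 + 7097)/((-76)**2 - 232) = 11354/(5776 - 232) = 11354/5544 = 11354*(1/5544) = 811/396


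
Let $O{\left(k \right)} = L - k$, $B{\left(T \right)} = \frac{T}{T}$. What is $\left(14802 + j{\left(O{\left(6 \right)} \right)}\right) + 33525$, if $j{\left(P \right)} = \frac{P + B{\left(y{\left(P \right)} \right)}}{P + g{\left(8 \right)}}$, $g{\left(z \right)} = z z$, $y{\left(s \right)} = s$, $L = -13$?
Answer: $\frac{241633}{5} \approx 48327.0$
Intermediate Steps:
$g{\left(z \right)} = z^{2}$
$B{\left(T \right)} = 1$
$O{\left(k \right)} = -13 - k$
$j{\left(P \right)} = \frac{1 + P}{64 + P}$ ($j{\left(P \right)} = \frac{P + 1}{P + 8^{2}} = \frac{1 + P}{P + 64} = \frac{1 + P}{64 + P}$)
$\left(14802 + j{\left(O{\left(6 \right)} \right)}\right) + 33525 = \left(14802 + \frac{1 - 19}{64 - 19}\right) + 33525 = \left(14802 + \frac{1}{45} \left(-18\right)\right) + 33525 = \left(14802 - \frac{2}{5}\right) + 33525 = \frac{74008}{5} + 33525 = \frac{241633}{5}$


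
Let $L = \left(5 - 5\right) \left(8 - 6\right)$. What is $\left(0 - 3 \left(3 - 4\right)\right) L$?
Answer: $0$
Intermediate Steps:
$L = 0$ ($L = 0 \cdot 2 = 0$)
$\left(0 - 3 \left(3 - 4\right)\right) L = \left(0 - 3 \left(3 - 4\right)\right) 0 = \left(0 - -3\right) 0 = \left(0 + 3\right) 0 = 3 \cdot 0 = 0$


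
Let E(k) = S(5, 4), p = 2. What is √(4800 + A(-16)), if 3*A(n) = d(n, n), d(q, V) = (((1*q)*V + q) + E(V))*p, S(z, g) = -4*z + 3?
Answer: √44538/3 ≈ 70.347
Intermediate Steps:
S(z, g) = 3 - 4*z
E(k) = -17 (E(k) = 3 - 4*5 = 3 - 20 = -17)
d(q, V) = -34 + 2*q + 2*V*q (d(q, V) = (((1*q)*V + q) - 17)*2 = ((q*V + q) - 17)*2 = ((V*q + q) - 17)*2 = ((q + V*q) - 17)*2 = (-17 + q + V*q)*2 = -34 + 2*q + 2*V*q)
A(n) = -34/3 + 2*n/3 + 2*n²/3 (A(n) = (-34 + 2*n + 2*n*n)/3 = (-34 + 2*n + 2*n²)/3 = -34/3 + 2*n/3 + 2*n²/3)
√(4800 + A(-16)) = √(4800 + (-34/3 + (⅔)*(-16) + (⅔)*(-16)²)) = √(4800 + (-34/3 - 32/3 + (⅔)*256)) = √(4800 + (-34/3 - 32/3 + 512/3)) = √(4800 + 446/3) = √(14846/3) = √44538/3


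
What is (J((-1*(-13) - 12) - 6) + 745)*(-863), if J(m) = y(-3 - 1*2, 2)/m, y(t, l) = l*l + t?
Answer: -3215538/5 ≈ -6.4311e+5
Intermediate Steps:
y(t, l) = t + l**2 (y(t, l) = l**2 + t = t + l**2)
J(m) = -1/m (J(m) = ((-3 - 1*2) + 2**2)/m = ((-3 - 2) + 4)/m = (-5 + 4)/m = -1/m)
(J((-1*(-13) - 12) - 6) + 745)*(-863) = (-1/((-1*(-13) - 12) - 6) + 745)*(-863) = (-1/((13 - 12) - 6) + 745)*(-863) = (-1/(1 - 6) + 745)*(-863) = (-1/(-5) + 745)*(-863) = (-1*(-1/5) + 745)*(-863) = (1/5 + 745)*(-863) = (3726/5)*(-863) = -3215538/5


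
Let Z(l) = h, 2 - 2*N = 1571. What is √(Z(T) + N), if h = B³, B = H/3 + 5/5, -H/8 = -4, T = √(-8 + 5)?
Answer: √260322/18 ≈ 28.345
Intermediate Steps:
N = -1569/2 (N = 1 - ½*1571 = 1 - 1571/2 = -1569/2 ≈ -784.50)
T = I*√3 (T = √(-3) = I*√3 ≈ 1.732*I)
H = 32 (H = -8*(-4) = 32)
B = 35/3 (B = 32/3 + 5/5 = 32*(⅓) + 5*(⅕) = 32/3 + 1 = 35/3 ≈ 11.667)
h = 42875/27 (h = (35/3)³ = 42875/27 ≈ 1588.0)
Z(l) = 42875/27
√(Z(T) + N) = √(42875/27 - 1569/2) = √(43387/54) = √260322/18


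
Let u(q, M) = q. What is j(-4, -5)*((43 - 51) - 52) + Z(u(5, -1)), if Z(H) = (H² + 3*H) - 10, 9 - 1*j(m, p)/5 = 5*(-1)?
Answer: -4170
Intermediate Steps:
j(m, p) = 70 (j(m, p) = 45 - 25*(-1) = 45 - 5*(-5) = 45 + 25 = 70)
Z(H) = -10 + H² + 3*H
j(-4, -5)*((43 - 51) - 52) + Z(u(5, -1)) = 70*((43 - 51) - 52) + (-10 + 5² + 3*5) = 70*(-8 - 52) + (-10 + 25 + 15) = 70*(-60) + 30 = -4200 + 30 = -4170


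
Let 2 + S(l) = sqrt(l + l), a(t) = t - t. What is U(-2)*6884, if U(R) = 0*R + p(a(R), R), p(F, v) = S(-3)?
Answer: -13768 + 6884*I*sqrt(6) ≈ -13768.0 + 16862.0*I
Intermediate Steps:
a(t) = 0
S(l) = -2 + sqrt(2)*sqrt(l) (S(l) = -2 + sqrt(l + l) = -2 + sqrt(2*l) = -2 + sqrt(2)*sqrt(l))
p(F, v) = -2 + I*sqrt(6) (p(F, v) = -2 + sqrt(2)*sqrt(-3) = -2 + sqrt(2)*(I*sqrt(3)) = -2 + I*sqrt(6))
U(R) = -2 + I*sqrt(6) (U(R) = 0*R + (-2 + I*sqrt(6)) = 0 + (-2 + I*sqrt(6)) = -2 + I*sqrt(6))
U(-2)*6884 = (-2 + I*sqrt(6))*6884 = -13768 + 6884*I*sqrt(6)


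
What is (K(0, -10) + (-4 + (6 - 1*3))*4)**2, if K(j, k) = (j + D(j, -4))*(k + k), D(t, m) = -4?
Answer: 5776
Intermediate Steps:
K(j, k) = 2*k*(-4 + j) (K(j, k) = (j - 4)*(k + k) = (-4 + j)*(2*k) = 2*k*(-4 + j))
(K(0, -10) + (-4 + (6 - 1*3))*4)**2 = (2*(-10)*(-4 + 0) + (-4 + (6 - 1*3))*4)**2 = (2*(-10)*(-4) + (-4 + (6 - 3))*4)**2 = (80 + (-4 + 3)*4)**2 = (80 - 1*4)**2 = (80 - 4)**2 = 76**2 = 5776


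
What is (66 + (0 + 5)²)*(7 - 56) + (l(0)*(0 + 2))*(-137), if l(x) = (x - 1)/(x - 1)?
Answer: -4733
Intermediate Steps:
l(x) = 1 (l(x) = (-1 + x)/(-1 + x) = 1)
(66 + (0 + 5)²)*(7 - 56) + (l(0)*(0 + 2))*(-137) = (66 + (0 + 5)²)*(7 - 56) + (1*(0 + 2))*(-137) = (66 + 5²)*(-49) + (1*2)*(-137) = (66 + 25)*(-49) + 2*(-137) = 91*(-49) - 274 = -4459 - 274 = -4733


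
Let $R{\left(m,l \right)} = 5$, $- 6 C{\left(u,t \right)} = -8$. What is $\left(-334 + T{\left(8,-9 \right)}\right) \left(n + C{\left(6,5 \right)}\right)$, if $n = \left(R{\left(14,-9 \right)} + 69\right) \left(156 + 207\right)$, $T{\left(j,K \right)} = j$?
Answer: $- \frac{26272340}{3} \approx -8.7574 \cdot 10^{6}$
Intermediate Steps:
$C{\left(u,t \right)} = \frac{4}{3}$ ($C{\left(u,t \right)} = \left(- \frac{1}{6}\right) \left(-8\right) = \frac{4}{3}$)
$n = 26862$ ($n = \left(5 + 69\right) \left(156 + 207\right) = 74 \cdot 363 = 26862$)
$\left(-334 + T{\left(8,-9 \right)}\right) \left(n + C{\left(6,5 \right)}\right) = \left(-334 + 8\right) \left(26862 + \frac{4}{3}\right) = \left(-326\right) \frac{80590}{3} = - \frac{26272340}{3}$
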